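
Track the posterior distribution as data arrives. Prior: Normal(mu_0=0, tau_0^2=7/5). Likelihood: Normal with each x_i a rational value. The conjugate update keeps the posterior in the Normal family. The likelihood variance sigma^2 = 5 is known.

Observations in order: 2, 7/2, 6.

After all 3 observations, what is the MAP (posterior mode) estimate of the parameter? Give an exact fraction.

obs 1: x=2 → posterior Normal(7/16, 35/32)
obs 2: x=7/2 → posterior Normal(77/78, 35/39)
obs 3: x=6 → posterior Normal(7/4, 35/46)

7/4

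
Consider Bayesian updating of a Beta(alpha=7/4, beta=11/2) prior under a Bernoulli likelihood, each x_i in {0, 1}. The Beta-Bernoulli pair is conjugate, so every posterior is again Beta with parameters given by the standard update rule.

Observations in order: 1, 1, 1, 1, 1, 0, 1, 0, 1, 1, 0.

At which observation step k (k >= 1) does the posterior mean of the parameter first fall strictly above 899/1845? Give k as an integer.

k = 4

obs 1: x=1 → posterior Beta(11/4, 11/2)
obs 2: x=1 → posterior Beta(15/4, 11/2)
obs 3: x=1 → posterior Beta(19/4, 11/2)
obs 4: x=1 → posterior Beta(23/4, 11/2)
obs 5: x=1 → posterior Beta(27/4, 11/2)
obs 6: x=0 → posterior Beta(27/4, 13/2)
obs 7: x=1 → posterior Beta(31/4, 13/2)
obs 8: x=0 → posterior Beta(31/4, 15/2)
obs 9: x=1 → posterior Beta(35/4, 15/2)
obs 10: x=1 → posterior Beta(39/4, 15/2)
obs 11: x=0 → posterior Beta(39/4, 17/2)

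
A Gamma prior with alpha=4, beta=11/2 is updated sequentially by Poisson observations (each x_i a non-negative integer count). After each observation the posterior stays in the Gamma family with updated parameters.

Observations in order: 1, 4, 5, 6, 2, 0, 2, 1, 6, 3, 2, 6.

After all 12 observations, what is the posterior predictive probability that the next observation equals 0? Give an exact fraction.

obs 1: x=1 → posterior Gamma(5, 13/2)
obs 2: x=4 → posterior Gamma(9, 15/2)
obs 3: x=5 → posterior Gamma(14, 17/2)
obs 4: x=6 → posterior Gamma(20, 19/2)
obs 5: x=2 → posterior Gamma(22, 21/2)
obs 6: x=0 → posterior Gamma(22, 23/2)
obs 7: x=2 → posterior Gamma(24, 25/2)
obs 8: x=1 → posterior Gamma(25, 27/2)
obs 9: x=6 → posterior Gamma(31, 29/2)
obs 10: x=3 → posterior Gamma(34, 31/2)
obs 11: x=2 → posterior Gamma(36, 33/2)
obs 12: x=6 → posterior Gamma(42, 35/2)

70934557307860443711736098025989133248003781773149967193603515625/731934824502651514621160916115101341995441470527191525223322819769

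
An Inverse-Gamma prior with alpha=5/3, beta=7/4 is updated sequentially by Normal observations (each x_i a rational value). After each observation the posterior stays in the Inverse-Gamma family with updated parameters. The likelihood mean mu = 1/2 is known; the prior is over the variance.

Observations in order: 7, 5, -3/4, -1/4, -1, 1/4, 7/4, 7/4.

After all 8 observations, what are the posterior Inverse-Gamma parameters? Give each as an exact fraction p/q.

obs 1: x=7 → posterior Inverse-Gamma(13/6, 183/8)
obs 2: x=5 → posterior Inverse-Gamma(8/3, 33)
obs 3: x=-3/4 → posterior Inverse-Gamma(19/6, 1081/32)
obs 4: x=-1/4 → posterior Inverse-Gamma(11/3, 545/16)
obs 5: x=-1 → posterior Inverse-Gamma(25/6, 563/16)
obs 6: x=1/4 → posterior Inverse-Gamma(14/3, 1127/32)
obs 7: x=7/4 → posterior Inverse-Gamma(31/6, 36)
obs 8: x=7/4 → posterior Inverse-Gamma(17/3, 1177/32)

alpha=17/3, beta=1177/32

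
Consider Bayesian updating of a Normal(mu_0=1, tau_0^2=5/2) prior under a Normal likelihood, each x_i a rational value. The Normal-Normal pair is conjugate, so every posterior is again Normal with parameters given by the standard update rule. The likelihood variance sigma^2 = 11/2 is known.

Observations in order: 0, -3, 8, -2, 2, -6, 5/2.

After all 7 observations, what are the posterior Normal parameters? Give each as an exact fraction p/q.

mu_0=37/92, tau_0^2=55/92

obs 1: x=0 → posterior Normal(11/16, 55/32)
obs 2: x=-3 → posterior Normal(-4/21, 55/42)
obs 3: x=8 → posterior Normal(18/13, 55/52)
obs 4: x=-2 → posterior Normal(26/31, 55/62)
obs 5: x=2 → posterior Normal(1, 55/72)
obs 6: x=-6 → posterior Normal(6/41, 55/82)
obs 7: x=5/2 → posterior Normal(37/92, 55/92)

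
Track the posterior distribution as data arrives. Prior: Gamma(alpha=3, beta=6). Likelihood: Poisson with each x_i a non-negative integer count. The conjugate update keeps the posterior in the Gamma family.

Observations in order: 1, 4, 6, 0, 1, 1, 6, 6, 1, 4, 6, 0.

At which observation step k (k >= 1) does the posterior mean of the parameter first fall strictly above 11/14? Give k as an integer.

k = 2

obs 1: x=1 → posterior Gamma(4, 7)
obs 2: x=4 → posterior Gamma(8, 8)
obs 3: x=6 → posterior Gamma(14, 9)
obs 4: x=0 → posterior Gamma(14, 10)
obs 5: x=1 → posterior Gamma(15, 11)
obs 6: x=1 → posterior Gamma(16, 12)
obs 7: x=6 → posterior Gamma(22, 13)
obs 8: x=6 → posterior Gamma(28, 14)
obs 9: x=1 → posterior Gamma(29, 15)
obs 10: x=4 → posterior Gamma(33, 16)
obs 11: x=6 → posterior Gamma(39, 17)
obs 12: x=0 → posterior Gamma(39, 18)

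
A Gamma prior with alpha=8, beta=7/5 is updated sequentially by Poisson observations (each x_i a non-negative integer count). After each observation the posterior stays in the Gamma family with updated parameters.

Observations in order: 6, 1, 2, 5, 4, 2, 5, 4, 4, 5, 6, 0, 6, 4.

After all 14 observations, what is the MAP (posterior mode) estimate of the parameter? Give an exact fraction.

305/77

obs 1: x=6 → posterior Gamma(14, 12/5)
obs 2: x=1 → posterior Gamma(15, 17/5)
obs 3: x=2 → posterior Gamma(17, 22/5)
obs 4: x=5 → posterior Gamma(22, 27/5)
obs 5: x=4 → posterior Gamma(26, 32/5)
obs 6: x=2 → posterior Gamma(28, 37/5)
obs 7: x=5 → posterior Gamma(33, 42/5)
obs 8: x=4 → posterior Gamma(37, 47/5)
obs 9: x=4 → posterior Gamma(41, 52/5)
obs 10: x=5 → posterior Gamma(46, 57/5)
obs 11: x=6 → posterior Gamma(52, 62/5)
obs 12: x=0 → posterior Gamma(52, 67/5)
obs 13: x=6 → posterior Gamma(58, 72/5)
obs 14: x=4 → posterior Gamma(62, 77/5)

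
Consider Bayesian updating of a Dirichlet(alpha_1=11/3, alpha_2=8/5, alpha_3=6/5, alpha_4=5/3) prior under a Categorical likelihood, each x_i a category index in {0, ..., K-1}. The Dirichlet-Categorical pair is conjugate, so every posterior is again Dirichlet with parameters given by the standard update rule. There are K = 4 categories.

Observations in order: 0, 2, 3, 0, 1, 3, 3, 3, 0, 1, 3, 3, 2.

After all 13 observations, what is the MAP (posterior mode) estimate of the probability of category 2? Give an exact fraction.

obs 1: x=0 → posterior Dirichlet(14/3, 8/5, 6/5, 5/3)
obs 2: x=2 → posterior Dirichlet(14/3, 8/5, 11/5, 5/3)
obs 3: x=3 → posterior Dirichlet(14/3, 8/5, 11/5, 8/3)
obs 4: x=0 → posterior Dirichlet(17/3, 8/5, 11/5, 8/3)
obs 5: x=1 → posterior Dirichlet(17/3, 13/5, 11/5, 8/3)
obs 6: x=3 → posterior Dirichlet(17/3, 13/5, 11/5, 11/3)
obs 7: x=3 → posterior Dirichlet(17/3, 13/5, 11/5, 14/3)
obs 8: x=3 → posterior Dirichlet(17/3, 13/5, 11/5, 17/3)
obs 9: x=0 → posterior Dirichlet(20/3, 13/5, 11/5, 17/3)
obs 10: x=1 → posterior Dirichlet(20/3, 18/5, 11/5, 17/3)
obs 11: x=3 → posterior Dirichlet(20/3, 18/5, 11/5, 20/3)
obs 12: x=3 → posterior Dirichlet(20/3, 18/5, 11/5, 23/3)
obs 13: x=2 → posterior Dirichlet(20/3, 18/5, 16/5, 23/3)

33/257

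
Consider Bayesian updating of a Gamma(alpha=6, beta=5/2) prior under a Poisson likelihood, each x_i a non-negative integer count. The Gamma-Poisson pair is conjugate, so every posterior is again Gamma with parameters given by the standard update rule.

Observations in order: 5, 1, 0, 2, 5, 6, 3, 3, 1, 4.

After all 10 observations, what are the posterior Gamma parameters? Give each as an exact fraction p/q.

alpha=36, beta=25/2

obs 1: x=5 → posterior Gamma(11, 7/2)
obs 2: x=1 → posterior Gamma(12, 9/2)
obs 3: x=0 → posterior Gamma(12, 11/2)
obs 4: x=2 → posterior Gamma(14, 13/2)
obs 5: x=5 → posterior Gamma(19, 15/2)
obs 6: x=6 → posterior Gamma(25, 17/2)
obs 7: x=3 → posterior Gamma(28, 19/2)
obs 8: x=3 → posterior Gamma(31, 21/2)
obs 9: x=1 → posterior Gamma(32, 23/2)
obs 10: x=4 → posterior Gamma(36, 25/2)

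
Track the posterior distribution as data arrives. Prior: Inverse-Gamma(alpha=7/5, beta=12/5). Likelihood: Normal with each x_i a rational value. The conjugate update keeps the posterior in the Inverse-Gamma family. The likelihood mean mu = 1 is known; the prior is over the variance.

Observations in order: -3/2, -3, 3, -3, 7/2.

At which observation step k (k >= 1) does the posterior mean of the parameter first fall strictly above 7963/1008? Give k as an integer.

obs 1: x=-3/2 → posterior Inverse-Gamma(19/10, 221/40)
obs 2: x=-3 → posterior Inverse-Gamma(12/5, 541/40)
obs 3: x=3 → posterior Inverse-Gamma(29/10, 621/40)
obs 4: x=-3 → posterior Inverse-Gamma(17/5, 941/40)
obs 5: x=7/2 → posterior Inverse-Gamma(39/10, 533/20)

k = 2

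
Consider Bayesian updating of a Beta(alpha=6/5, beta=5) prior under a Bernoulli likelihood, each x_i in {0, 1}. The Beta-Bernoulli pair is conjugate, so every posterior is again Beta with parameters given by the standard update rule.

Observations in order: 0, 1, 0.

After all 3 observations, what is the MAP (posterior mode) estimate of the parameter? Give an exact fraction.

obs 1: x=0 → posterior Beta(6/5, 6)
obs 2: x=1 → posterior Beta(11/5, 6)
obs 3: x=0 → posterior Beta(11/5, 7)

1/6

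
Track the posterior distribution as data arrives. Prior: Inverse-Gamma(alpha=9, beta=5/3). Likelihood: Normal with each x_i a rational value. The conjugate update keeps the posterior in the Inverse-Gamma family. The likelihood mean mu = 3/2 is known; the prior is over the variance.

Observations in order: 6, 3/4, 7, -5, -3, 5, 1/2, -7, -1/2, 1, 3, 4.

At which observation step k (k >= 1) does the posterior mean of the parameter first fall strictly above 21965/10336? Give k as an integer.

obs 1: x=6 → posterior Inverse-Gamma(19/2, 283/24)
obs 2: x=3/4 → posterior Inverse-Gamma(10, 1159/96)
obs 3: x=7 → posterior Inverse-Gamma(21/2, 2611/96)
obs 4: x=-5 → posterior Inverse-Gamma(11, 4639/96)
obs 5: x=-3 → posterior Inverse-Gamma(23/2, 5611/96)
obs 6: x=5 → posterior Inverse-Gamma(12, 6199/96)
obs 7: x=1/2 → posterior Inverse-Gamma(25/2, 6247/96)
obs 8: x=-7 → posterior Inverse-Gamma(13, 9715/96)
obs 9: x=-1/2 → posterior Inverse-Gamma(27/2, 9907/96)
obs 10: x=1 → posterior Inverse-Gamma(14, 9919/96)
obs 11: x=3 → posterior Inverse-Gamma(29/2, 10027/96)
obs 12: x=4 → posterior Inverse-Gamma(15, 10327/96)

k = 3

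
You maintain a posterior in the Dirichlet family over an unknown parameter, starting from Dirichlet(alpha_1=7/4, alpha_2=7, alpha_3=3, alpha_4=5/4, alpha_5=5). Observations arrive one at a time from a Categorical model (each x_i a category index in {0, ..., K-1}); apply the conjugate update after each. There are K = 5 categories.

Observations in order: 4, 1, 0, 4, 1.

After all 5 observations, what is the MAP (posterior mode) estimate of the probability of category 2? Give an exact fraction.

obs 1: x=4 → posterior Dirichlet(7/4, 7, 3, 5/4, 6)
obs 2: x=1 → posterior Dirichlet(7/4, 8, 3, 5/4, 6)
obs 3: x=0 → posterior Dirichlet(11/4, 8, 3, 5/4, 6)
obs 4: x=4 → posterior Dirichlet(11/4, 8, 3, 5/4, 7)
obs 5: x=1 → posterior Dirichlet(11/4, 9, 3, 5/4, 7)

1/9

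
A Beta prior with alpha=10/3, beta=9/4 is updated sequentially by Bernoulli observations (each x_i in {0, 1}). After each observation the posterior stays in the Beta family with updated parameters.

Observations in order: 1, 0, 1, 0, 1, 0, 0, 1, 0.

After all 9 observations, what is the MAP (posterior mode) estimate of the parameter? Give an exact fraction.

obs 1: x=1 → posterior Beta(13/3, 9/4)
obs 2: x=0 → posterior Beta(13/3, 13/4)
obs 3: x=1 → posterior Beta(16/3, 13/4)
obs 4: x=0 → posterior Beta(16/3, 17/4)
obs 5: x=1 → posterior Beta(19/3, 17/4)
obs 6: x=0 → posterior Beta(19/3, 21/4)
obs 7: x=0 → posterior Beta(19/3, 25/4)
obs 8: x=1 → posterior Beta(22/3, 25/4)
obs 9: x=0 → posterior Beta(22/3, 29/4)

76/151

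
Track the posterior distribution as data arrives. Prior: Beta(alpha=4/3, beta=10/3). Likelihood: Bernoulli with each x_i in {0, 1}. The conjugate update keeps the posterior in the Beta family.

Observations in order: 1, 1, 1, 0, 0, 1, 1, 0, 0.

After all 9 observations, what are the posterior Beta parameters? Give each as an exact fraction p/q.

alpha=19/3, beta=22/3

obs 1: x=1 → posterior Beta(7/3, 10/3)
obs 2: x=1 → posterior Beta(10/3, 10/3)
obs 3: x=1 → posterior Beta(13/3, 10/3)
obs 4: x=0 → posterior Beta(13/3, 13/3)
obs 5: x=0 → posterior Beta(13/3, 16/3)
obs 6: x=1 → posterior Beta(16/3, 16/3)
obs 7: x=1 → posterior Beta(19/3, 16/3)
obs 8: x=0 → posterior Beta(19/3, 19/3)
obs 9: x=0 → posterior Beta(19/3, 22/3)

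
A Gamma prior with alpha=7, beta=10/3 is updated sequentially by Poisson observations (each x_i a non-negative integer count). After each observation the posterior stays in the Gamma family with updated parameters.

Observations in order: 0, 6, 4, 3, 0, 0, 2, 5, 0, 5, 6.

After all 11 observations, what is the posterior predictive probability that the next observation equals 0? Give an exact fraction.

obs 1: x=0 → posterior Gamma(7, 13/3)
obs 2: x=6 → posterior Gamma(13, 16/3)
obs 3: x=4 → posterior Gamma(17, 19/3)
obs 4: x=3 → posterior Gamma(20, 22/3)
obs 5: x=0 → posterior Gamma(20, 25/3)
obs 6: x=0 → posterior Gamma(20, 28/3)
obs 7: x=2 → posterior Gamma(22, 31/3)
obs 8: x=5 → posterior Gamma(27, 34/3)
obs 9: x=0 → posterior Gamma(27, 37/3)
obs 10: x=5 → posterior Gamma(32, 40/3)
obs 11: x=6 → posterior Gamma(38, 43/3)

117978076721962612173940113690014607924988788154242895784412649/1530374088736625069631363650574464342194432382962668277162049536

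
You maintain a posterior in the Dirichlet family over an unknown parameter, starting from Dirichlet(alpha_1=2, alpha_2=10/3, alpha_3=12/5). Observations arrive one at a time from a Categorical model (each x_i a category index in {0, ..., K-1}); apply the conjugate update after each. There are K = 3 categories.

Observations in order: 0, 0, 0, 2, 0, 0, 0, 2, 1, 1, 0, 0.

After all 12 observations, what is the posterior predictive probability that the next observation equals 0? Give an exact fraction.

75/148

obs 1: x=0 → posterior Dirichlet(3, 10/3, 12/5)
obs 2: x=0 → posterior Dirichlet(4, 10/3, 12/5)
obs 3: x=0 → posterior Dirichlet(5, 10/3, 12/5)
obs 4: x=2 → posterior Dirichlet(5, 10/3, 17/5)
obs 5: x=0 → posterior Dirichlet(6, 10/3, 17/5)
obs 6: x=0 → posterior Dirichlet(7, 10/3, 17/5)
obs 7: x=0 → posterior Dirichlet(8, 10/3, 17/5)
obs 8: x=2 → posterior Dirichlet(8, 10/3, 22/5)
obs 9: x=1 → posterior Dirichlet(8, 13/3, 22/5)
obs 10: x=1 → posterior Dirichlet(8, 16/3, 22/5)
obs 11: x=0 → posterior Dirichlet(9, 16/3, 22/5)
obs 12: x=0 → posterior Dirichlet(10, 16/3, 22/5)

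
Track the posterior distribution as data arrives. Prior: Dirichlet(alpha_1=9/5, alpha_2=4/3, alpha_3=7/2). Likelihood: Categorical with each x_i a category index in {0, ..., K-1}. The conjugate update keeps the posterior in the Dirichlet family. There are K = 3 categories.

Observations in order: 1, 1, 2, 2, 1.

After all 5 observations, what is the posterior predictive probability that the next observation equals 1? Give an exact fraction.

130/349

obs 1: x=1 → posterior Dirichlet(9/5, 7/3, 7/2)
obs 2: x=1 → posterior Dirichlet(9/5, 10/3, 7/2)
obs 3: x=2 → posterior Dirichlet(9/5, 10/3, 9/2)
obs 4: x=2 → posterior Dirichlet(9/5, 10/3, 11/2)
obs 5: x=1 → posterior Dirichlet(9/5, 13/3, 11/2)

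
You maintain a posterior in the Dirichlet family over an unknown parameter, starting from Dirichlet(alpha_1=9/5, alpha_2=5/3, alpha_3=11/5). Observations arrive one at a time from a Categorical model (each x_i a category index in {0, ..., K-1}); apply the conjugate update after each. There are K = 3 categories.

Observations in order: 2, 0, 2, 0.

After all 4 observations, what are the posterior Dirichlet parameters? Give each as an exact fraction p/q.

alpha_1=19/5, alpha_2=5/3, alpha_3=21/5

obs 1: x=2 → posterior Dirichlet(9/5, 5/3, 16/5)
obs 2: x=0 → posterior Dirichlet(14/5, 5/3, 16/5)
obs 3: x=2 → posterior Dirichlet(14/5, 5/3, 21/5)
obs 4: x=0 → posterior Dirichlet(19/5, 5/3, 21/5)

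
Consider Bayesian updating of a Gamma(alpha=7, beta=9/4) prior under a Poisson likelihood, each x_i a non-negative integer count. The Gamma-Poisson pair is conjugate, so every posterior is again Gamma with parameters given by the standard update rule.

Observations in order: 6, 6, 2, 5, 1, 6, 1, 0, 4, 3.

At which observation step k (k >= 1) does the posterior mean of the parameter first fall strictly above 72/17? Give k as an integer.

obs 1: x=6 → posterior Gamma(13, 13/4)
obs 2: x=6 → posterior Gamma(19, 17/4)
obs 3: x=2 → posterior Gamma(21, 21/4)
obs 4: x=5 → posterior Gamma(26, 25/4)
obs 5: x=1 → posterior Gamma(27, 29/4)
obs 6: x=6 → posterior Gamma(33, 33/4)
obs 7: x=1 → posterior Gamma(34, 37/4)
obs 8: x=0 → posterior Gamma(34, 41/4)
obs 9: x=4 → posterior Gamma(38, 45/4)
obs 10: x=3 → posterior Gamma(41, 49/4)

k = 2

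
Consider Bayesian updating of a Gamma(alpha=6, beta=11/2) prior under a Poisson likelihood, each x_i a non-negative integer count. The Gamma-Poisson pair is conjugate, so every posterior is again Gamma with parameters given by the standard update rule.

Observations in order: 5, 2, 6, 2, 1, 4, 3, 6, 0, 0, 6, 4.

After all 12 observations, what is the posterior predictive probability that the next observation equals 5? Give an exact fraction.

185582170101850635763823563596117039964075400348519906401634216308593750000000/2570906032674836362493098841827039250513722520868666904498196035555315023364249

obs 1: x=5 → posterior Gamma(11, 13/2)
obs 2: x=2 → posterior Gamma(13, 15/2)
obs 3: x=6 → posterior Gamma(19, 17/2)
obs 4: x=2 → posterior Gamma(21, 19/2)
obs 5: x=1 → posterior Gamma(22, 21/2)
obs 6: x=4 → posterior Gamma(26, 23/2)
obs 7: x=3 → posterior Gamma(29, 25/2)
obs 8: x=6 → posterior Gamma(35, 27/2)
obs 9: x=0 → posterior Gamma(35, 29/2)
obs 10: x=0 → posterior Gamma(35, 31/2)
obs 11: x=6 → posterior Gamma(41, 33/2)
obs 12: x=4 → posterior Gamma(45, 35/2)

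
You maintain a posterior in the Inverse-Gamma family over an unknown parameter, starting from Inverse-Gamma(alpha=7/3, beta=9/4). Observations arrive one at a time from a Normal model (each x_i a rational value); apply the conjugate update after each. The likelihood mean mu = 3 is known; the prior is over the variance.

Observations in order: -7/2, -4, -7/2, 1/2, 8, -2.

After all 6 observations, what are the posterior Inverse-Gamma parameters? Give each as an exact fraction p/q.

alpha=16/3, beta=777/8

obs 1: x=-7/2 → posterior Inverse-Gamma(17/6, 187/8)
obs 2: x=-4 → posterior Inverse-Gamma(10/3, 383/8)
obs 3: x=-7/2 → posterior Inverse-Gamma(23/6, 69)
obs 4: x=1/2 → posterior Inverse-Gamma(13/3, 577/8)
obs 5: x=8 → posterior Inverse-Gamma(29/6, 677/8)
obs 6: x=-2 → posterior Inverse-Gamma(16/3, 777/8)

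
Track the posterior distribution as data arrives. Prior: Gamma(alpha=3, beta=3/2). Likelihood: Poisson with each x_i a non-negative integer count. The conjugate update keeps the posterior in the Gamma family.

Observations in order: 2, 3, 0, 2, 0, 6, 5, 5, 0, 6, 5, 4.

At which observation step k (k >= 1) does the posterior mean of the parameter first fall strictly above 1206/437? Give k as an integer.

obs 1: x=2 → posterior Gamma(5, 5/2)
obs 2: x=3 → posterior Gamma(8, 7/2)
obs 3: x=0 → posterior Gamma(8, 9/2)
obs 4: x=2 → posterior Gamma(10, 11/2)
obs 5: x=0 → posterior Gamma(10, 13/2)
obs 6: x=6 → posterior Gamma(16, 15/2)
obs 7: x=5 → posterior Gamma(21, 17/2)
obs 8: x=5 → posterior Gamma(26, 19/2)
obs 9: x=0 → posterior Gamma(26, 21/2)
obs 10: x=6 → posterior Gamma(32, 23/2)
obs 11: x=5 → posterior Gamma(37, 25/2)
obs 12: x=4 → posterior Gamma(41, 27/2)

k = 10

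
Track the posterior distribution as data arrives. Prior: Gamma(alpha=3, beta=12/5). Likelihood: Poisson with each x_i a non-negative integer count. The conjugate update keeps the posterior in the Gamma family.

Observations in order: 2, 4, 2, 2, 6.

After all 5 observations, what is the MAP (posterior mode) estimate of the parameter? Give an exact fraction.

90/37

obs 1: x=2 → posterior Gamma(5, 17/5)
obs 2: x=4 → posterior Gamma(9, 22/5)
obs 3: x=2 → posterior Gamma(11, 27/5)
obs 4: x=2 → posterior Gamma(13, 32/5)
obs 5: x=6 → posterior Gamma(19, 37/5)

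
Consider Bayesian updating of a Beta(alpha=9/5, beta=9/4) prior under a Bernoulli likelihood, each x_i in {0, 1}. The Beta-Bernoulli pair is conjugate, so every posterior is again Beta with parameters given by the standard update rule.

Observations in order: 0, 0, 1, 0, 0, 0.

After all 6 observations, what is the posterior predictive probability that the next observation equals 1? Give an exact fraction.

56/201

obs 1: x=0 → posterior Beta(9/5, 13/4)
obs 2: x=0 → posterior Beta(9/5, 17/4)
obs 3: x=1 → posterior Beta(14/5, 17/4)
obs 4: x=0 → posterior Beta(14/5, 21/4)
obs 5: x=0 → posterior Beta(14/5, 25/4)
obs 6: x=0 → posterior Beta(14/5, 29/4)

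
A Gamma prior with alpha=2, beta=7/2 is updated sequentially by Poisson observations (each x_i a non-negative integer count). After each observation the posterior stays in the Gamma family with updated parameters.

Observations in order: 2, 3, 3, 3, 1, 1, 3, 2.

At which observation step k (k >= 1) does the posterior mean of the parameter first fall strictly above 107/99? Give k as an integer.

obs 1: x=2 → posterior Gamma(4, 9/2)
obs 2: x=3 → posterior Gamma(7, 11/2)
obs 3: x=3 → posterior Gamma(10, 13/2)
obs 4: x=3 → posterior Gamma(13, 15/2)
obs 5: x=1 → posterior Gamma(14, 17/2)
obs 6: x=1 → posterior Gamma(15, 19/2)
obs 7: x=3 → posterior Gamma(18, 21/2)
obs 8: x=2 → posterior Gamma(20, 23/2)

k = 2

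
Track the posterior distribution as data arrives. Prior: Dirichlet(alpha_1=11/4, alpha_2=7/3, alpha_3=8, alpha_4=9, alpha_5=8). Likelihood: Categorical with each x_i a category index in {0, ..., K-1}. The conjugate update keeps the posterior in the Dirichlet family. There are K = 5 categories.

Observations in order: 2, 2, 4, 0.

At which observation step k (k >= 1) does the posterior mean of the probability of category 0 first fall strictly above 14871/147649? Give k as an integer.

obs 1: x=2 → posterior Dirichlet(11/4, 7/3, 9, 9, 8)
obs 2: x=2 → posterior Dirichlet(11/4, 7/3, 10, 9, 8)
obs 3: x=4 → posterior Dirichlet(11/4, 7/3, 10, 9, 9)
obs 4: x=0 → posterior Dirichlet(15/4, 7/3, 10, 9, 9)

k = 4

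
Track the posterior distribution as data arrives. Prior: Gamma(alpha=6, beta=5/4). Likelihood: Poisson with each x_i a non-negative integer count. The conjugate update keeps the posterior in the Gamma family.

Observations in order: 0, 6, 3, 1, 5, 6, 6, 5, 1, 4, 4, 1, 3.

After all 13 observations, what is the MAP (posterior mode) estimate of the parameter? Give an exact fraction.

200/57

obs 1: x=0 → posterior Gamma(6, 9/4)
obs 2: x=6 → posterior Gamma(12, 13/4)
obs 3: x=3 → posterior Gamma(15, 17/4)
obs 4: x=1 → posterior Gamma(16, 21/4)
obs 5: x=5 → posterior Gamma(21, 25/4)
obs 6: x=6 → posterior Gamma(27, 29/4)
obs 7: x=6 → posterior Gamma(33, 33/4)
obs 8: x=5 → posterior Gamma(38, 37/4)
obs 9: x=1 → posterior Gamma(39, 41/4)
obs 10: x=4 → posterior Gamma(43, 45/4)
obs 11: x=4 → posterior Gamma(47, 49/4)
obs 12: x=1 → posterior Gamma(48, 53/4)
obs 13: x=3 → posterior Gamma(51, 57/4)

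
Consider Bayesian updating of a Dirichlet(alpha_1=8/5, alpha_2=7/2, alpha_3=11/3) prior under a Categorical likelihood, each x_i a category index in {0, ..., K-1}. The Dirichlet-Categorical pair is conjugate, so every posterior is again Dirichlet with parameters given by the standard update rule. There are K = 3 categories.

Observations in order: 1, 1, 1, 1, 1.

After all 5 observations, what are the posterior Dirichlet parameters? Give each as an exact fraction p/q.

obs 1: x=1 → posterior Dirichlet(8/5, 9/2, 11/3)
obs 2: x=1 → posterior Dirichlet(8/5, 11/2, 11/3)
obs 3: x=1 → posterior Dirichlet(8/5, 13/2, 11/3)
obs 4: x=1 → posterior Dirichlet(8/5, 15/2, 11/3)
obs 5: x=1 → posterior Dirichlet(8/5, 17/2, 11/3)

alpha_1=8/5, alpha_2=17/2, alpha_3=11/3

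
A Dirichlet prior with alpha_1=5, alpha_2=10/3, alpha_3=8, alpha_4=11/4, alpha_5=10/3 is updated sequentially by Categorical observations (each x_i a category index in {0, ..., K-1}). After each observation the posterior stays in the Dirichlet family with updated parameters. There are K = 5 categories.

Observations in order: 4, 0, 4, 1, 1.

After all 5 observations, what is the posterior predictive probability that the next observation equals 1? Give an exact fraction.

obs 1: x=4 → posterior Dirichlet(5, 10/3, 8, 11/4, 13/3)
obs 2: x=0 → posterior Dirichlet(6, 10/3, 8, 11/4, 13/3)
obs 3: x=4 → posterior Dirichlet(6, 10/3, 8, 11/4, 16/3)
obs 4: x=1 → posterior Dirichlet(6, 13/3, 8, 11/4, 16/3)
obs 5: x=1 → posterior Dirichlet(6, 16/3, 8, 11/4, 16/3)

64/329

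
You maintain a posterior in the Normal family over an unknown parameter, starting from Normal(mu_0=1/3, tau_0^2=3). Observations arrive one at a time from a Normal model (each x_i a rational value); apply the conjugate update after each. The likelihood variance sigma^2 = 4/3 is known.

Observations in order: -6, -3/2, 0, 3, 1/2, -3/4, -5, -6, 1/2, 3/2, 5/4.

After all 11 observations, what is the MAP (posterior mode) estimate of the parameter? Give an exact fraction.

obs 1: x=-6 → posterior Normal(-158/39, 12/13)
obs 2: x=-3/2 → posterior Normal(-397/132, 6/11)
obs 3: x=0 → posterior Normal(-397/186, 12/31)
obs 4: x=3 → posterior Normal(-47/48, 3/10)
obs 5: x=1/2 → posterior Normal(-104/147, 12/49)
obs 6: x=-3/4 → posterior Normal(-497/696, 6/29)
obs 7: x=-5 → posterior Normal(-1037/804, 12/67)
obs 8: x=-6 → posterior Normal(-1685/912, 3/19)
obs 9: x=1/2 → posterior Normal(-1631/1020, 12/85)
obs 10: x=3/2 → posterior Normal(-1469/1128, 6/47)
obs 11: x=5/4 → posterior Normal(-667/618, 12/103)

-667/618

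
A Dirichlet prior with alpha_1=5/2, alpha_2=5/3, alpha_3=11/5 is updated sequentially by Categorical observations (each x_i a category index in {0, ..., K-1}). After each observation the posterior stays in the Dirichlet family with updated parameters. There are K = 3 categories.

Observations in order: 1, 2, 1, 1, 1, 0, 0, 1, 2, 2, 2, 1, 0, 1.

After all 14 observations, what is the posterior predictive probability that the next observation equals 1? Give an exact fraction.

obs 1: x=1 → posterior Dirichlet(5/2, 8/3, 11/5)
obs 2: x=2 → posterior Dirichlet(5/2, 8/3, 16/5)
obs 3: x=1 → posterior Dirichlet(5/2, 11/3, 16/5)
obs 4: x=1 → posterior Dirichlet(5/2, 14/3, 16/5)
obs 5: x=1 → posterior Dirichlet(5/2, 17/3, 16/5)
obs 6: x=0 → posterior Dirichlet(7/2, 17/3, 16/5)
obs 7: x=0 → posterior Dirichlet(9/2, 17/3, 16/5)
obs 8: x=1 → posterior Dirichlet(9/2, 20/3, 16/5)
obs 9: x=2 → posterior Dirichlet(9/2, 20/3, 21/5)
obs 10: x=2 → posterior Dirichlet(9/2, 20/3, 26/5)
obs 11: x=2 → posterior Dirichlet(9/2, 20/3, 31/5)
obs 12: x=1 → posterior Dirichlet(9/2, 23/3, 31/5)
obs 13: x=0 → posterior Dirichlet(11/2, 23/3, 31/5)
obs 14: x=1 → posterior Dirichlet(11/2, 26/3, 31/5)

20/47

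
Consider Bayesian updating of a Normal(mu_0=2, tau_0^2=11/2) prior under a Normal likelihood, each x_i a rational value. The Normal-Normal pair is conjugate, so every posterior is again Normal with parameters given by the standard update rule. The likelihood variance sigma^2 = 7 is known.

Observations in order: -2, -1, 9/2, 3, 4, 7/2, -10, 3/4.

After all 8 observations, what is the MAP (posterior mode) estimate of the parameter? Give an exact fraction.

obs 1: x=-2 → posterior Normal(6/25, 77/25)
obs 2: x=-1 → posterior Normal(-5/36, 77/36)
obs 3: x=9/2 → posterior Normal(89/94, 77/47)
obs 4: x=3 → posterior Normal(155/116, 77/58)
obs 5: x=4 → posterior Normal(81/46, 77/69)
obs 6: x=7/2 → posterior Normal(2, 77/80)
obs 7: x=-10 → posterior Normal(50/91, 11/13)
obs 8: x=3/4 → posterior Normal(233/408, 77/102)

233/408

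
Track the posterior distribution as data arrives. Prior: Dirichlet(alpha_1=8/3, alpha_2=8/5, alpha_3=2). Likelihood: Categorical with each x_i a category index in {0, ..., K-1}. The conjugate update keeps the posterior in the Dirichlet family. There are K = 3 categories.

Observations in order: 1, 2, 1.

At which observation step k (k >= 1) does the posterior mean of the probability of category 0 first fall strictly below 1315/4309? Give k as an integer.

k = 3

obs 1: x=1 → posterior Dirichlet(8/3, 13/5, 2)
obs 2: x=2 → posterior Dirichlet(8/3, 13/5, 3)
obs 3: x=1 → posterior Dirichlet(8/3, 18/5, 3)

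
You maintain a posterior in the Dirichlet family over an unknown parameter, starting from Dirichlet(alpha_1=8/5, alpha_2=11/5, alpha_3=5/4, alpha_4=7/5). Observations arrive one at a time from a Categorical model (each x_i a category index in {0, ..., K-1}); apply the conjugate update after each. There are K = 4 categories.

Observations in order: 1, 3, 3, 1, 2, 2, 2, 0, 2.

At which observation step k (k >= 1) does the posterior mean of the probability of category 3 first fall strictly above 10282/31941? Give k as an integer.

obs 1: x=1 → posterior Dirichlet(8/5, 16/5, 5/4, 7/5)
obs 2: x=3 → posterior Dirichlet(8/5, 16/5, 5/4, 12/5)
obs 3: x=3 → posterior Dirichlet(8/5, 16/5, 5/4, 17/5)
obs 4: x=1 → posterior Dirichlet(8/5, 21/5, 5/4, 17/5)
obs 5: x=2 → posterior Dirichlet(8/5, 21/5, 9/4, 17/5)
obs 6: x=2 → posterior Dirichlet(8/5, 21/5, 13/4, 17/5)
obs 7: x=2 → posterior Dirichlet(8/5, 21/5, 17/4, 17/5)
obs 8: x=0 → posterior Dirichlet(13/5, 21/5, 17/4, 17/5)
obs 9: x=2 → posterior Dirichlet(13/5, 21/5, 21/4, 17/5)

k = 3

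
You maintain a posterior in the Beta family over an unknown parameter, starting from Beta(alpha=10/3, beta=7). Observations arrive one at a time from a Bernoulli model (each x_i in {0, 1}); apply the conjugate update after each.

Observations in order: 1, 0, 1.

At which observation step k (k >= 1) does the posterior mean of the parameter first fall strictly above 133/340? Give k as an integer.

obs 1: x=1 → posterior Beta(13/3, 7)
obs 2: x=0 → posterior Beta(13/3, 8)
obs 3: x=1 → posterior Beta(16/3, 8)

k = 3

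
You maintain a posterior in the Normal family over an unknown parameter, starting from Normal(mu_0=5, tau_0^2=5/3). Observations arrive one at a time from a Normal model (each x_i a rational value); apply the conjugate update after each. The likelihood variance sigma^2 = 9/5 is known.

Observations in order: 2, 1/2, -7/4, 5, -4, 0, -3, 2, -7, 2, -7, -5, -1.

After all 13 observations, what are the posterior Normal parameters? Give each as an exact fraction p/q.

mu_0=-1185/1408, tau_0^2=45/352

obs 1: x=2 → posterior Normal(185/52, 45/52)
obs 2: x=1/2 → posterior Normal(395/154, 45/77)
obs 3: x=-7/4 → posterior Normal(205/136, 15/34)
obs 4: x=5 → posterior Normal(1115/508, 45/127)
obs 5: x=-4 → posterior Normal(715/608, 45/152)
obs 6: x=0 → posterior Normal(715/708, 15/59)
obs 7: x=-3 → posterior Normal(415/808, 45/202)
obs 8: x=2 → posterior Normal(615/908, 45/227)
obs 9: x=-7 → posterior Normal(-85/1008, 5/28)
obs 10: x=2 → posterior Normal(115/1108, 45/277)
obs 11: x=-7 → posterior Normal(-585/1208, 45/302)
obs 12: x=-5 → posterior Normal(-1085/1308, 15/109)
obs 13: x=-1 → posterior Normal(-1185/1408, 45/352)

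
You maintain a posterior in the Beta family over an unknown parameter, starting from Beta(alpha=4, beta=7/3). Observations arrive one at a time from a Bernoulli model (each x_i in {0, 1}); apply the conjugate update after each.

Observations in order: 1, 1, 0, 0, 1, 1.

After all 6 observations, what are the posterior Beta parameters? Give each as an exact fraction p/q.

alpha=8, beta=13/3

obs 1: x=1 → posterior Beta(5, 7/3)
obs 2: x=1 → posterior Beta(6, 7/3)
obs 3: x=0 → posterior Beta(6, 10/3)
obs 4: x=0 → posterior Beta(6, 13/3)
obs 5: x=1 → posterior Beta(7, 13/3)
obs 6: x=1 → posterior Beta(8, 13/3)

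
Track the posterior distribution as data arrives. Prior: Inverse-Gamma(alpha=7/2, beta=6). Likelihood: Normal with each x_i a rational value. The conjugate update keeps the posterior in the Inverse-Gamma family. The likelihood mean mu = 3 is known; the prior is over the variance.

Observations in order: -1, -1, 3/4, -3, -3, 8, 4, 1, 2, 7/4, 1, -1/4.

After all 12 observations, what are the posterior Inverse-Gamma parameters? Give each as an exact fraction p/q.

obs 1: x=-1 → posterior Inverse-Gamma(4, 14)
obs 2: x=-1 → posterior Inverse-Gamma(9/2, 22)
obs 3: x=3/4 → posterior Inverse-Gamma(5, 785/32)
obs 4: x=-3 → posterior Inverse-Gamma(11/2, 1361/32)
obs 5: x=-3 → posterior Inverse-Gamma(6, 1937/32)
obs 6: x=8 → posterior Inverse-Gamma(13/2, 2337/32)
obs 7: x=4 → posterior Inverse-Gamma(7, 2353/32)
obs 8: x=1 → posterior Inverse-Gamma(15/2, 2417/32)
obs 9: x=2 → posterior Inverse-Gamma(8, 2433/32)
obs 10: x=7/4 → posterior Inverse-Gamma(17/2, 1229/16)
obs 11: x=1 → posterior Inverse-Gamma(9, 1261/16)
obs 12: x=-1/4 → posterior Inverse-Gamma(19/2, 2691/32)

alpha=19/2, beta=2691/32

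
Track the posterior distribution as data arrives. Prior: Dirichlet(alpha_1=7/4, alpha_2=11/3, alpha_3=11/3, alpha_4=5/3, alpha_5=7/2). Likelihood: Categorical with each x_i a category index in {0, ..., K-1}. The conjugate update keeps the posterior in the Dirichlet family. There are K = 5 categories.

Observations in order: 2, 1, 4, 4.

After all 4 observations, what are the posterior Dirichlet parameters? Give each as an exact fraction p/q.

obs 1: x=2 → posterior Dirichlet(7/4, 11/3, 14/3, 5/3, 7/2)
obs 2: x=1 → posterior Dirichlet(7/4, 14/3, 14/3, 5/3, 7/2)
obs 3: x=4 → posterior Dirichlet(7/4, 14/3, 14/3, 5/3, 9/2)
obs 4: x=4 → posterior Dirichlet(7/4, 14/3, 14/3, 5/3, 11/2)

alpha_1=7/4, alpha_2=14/3, alpha_3=14/3, alpha_4=5/3, alpha_5=11/2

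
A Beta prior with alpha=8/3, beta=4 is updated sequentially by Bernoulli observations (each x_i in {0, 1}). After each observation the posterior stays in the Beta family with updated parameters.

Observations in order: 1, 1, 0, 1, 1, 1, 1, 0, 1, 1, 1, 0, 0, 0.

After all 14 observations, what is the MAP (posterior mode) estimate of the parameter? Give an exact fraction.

4/7

obs 1: x=1 → posterior Beta(11/3, 4)
obs 2: x=1 → posterior Beta(14/3, 4)
obs 3: x=0 → posterior Beta(14/3, 5)
obs 4: x=1 → posterior Beta(17/3, 5)
obs 5: x=1 → posterior Beta(20/3, 5)
obs 6: x=1 → posterior Beta(23/3, 5)
obs 7: x=1 → posterior Beta(26/3, 5)
obs 8: x=0 → posterior Beta(26/3, 6)
obs 9: x=1 → posterior Beta(29/3, 6)
obs 10: x=1 → posterior Beta(32/3, 6)
obs 11: x=1 → posterior Beta(35/3, 6)
obs 12: x=0 → posterior Beta(35/3, 7)
obs 13: x=0 → posterior Beta(35/3, 8)
obs 14: x=0 → posterior Beta(35/3, 9)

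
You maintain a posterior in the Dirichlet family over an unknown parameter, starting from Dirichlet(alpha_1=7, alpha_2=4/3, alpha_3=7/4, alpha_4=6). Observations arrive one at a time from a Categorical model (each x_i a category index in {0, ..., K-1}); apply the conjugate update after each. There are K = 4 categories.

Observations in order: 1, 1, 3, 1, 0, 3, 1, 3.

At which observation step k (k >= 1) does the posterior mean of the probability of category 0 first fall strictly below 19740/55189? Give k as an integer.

obs 1: x=1 → posterior Dirichlet(7, 7/3, 7/4, 6)
obs 2: x=1 → posterior Dirichlet(7, 10/3, 7/4, 6)
obs 3: x=3 → posterior Dirichlet(7, 10/3, 7/4, 7)
obs 4: x=1 → posterior Dirichlet(7, 13/3, 7/4, 7)
obs 5: x=0 → posterior Dirichlet(8, 13/3, 7/4, 7)
obs 6: x=3 → posterior Dirichlet(8, 13/3, 7/4, 8)
obs 7: x=1 → posterior Dirichlet(8, 16/3, 7/4, 8)
obs 8: x=3 → posterior Dirichlet(8, 16/3, 7/4, 9)

k = 4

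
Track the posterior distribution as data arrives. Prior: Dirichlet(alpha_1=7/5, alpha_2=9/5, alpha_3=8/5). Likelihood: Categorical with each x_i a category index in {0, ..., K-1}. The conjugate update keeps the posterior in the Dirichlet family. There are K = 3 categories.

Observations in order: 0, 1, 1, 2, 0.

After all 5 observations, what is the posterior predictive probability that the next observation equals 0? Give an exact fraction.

obs 1: x=0 → posterior Dirichlet(12/5, 9/5, 8/5)
obs 2: x=1 → posterior Dirichlet(12/5, 14/5, 8/5)
obs 3: x=1 → posterior Dirichlet(12/5, 19/5, 8/5)
obs 4: x=2 → posterior Dirichlet(12/5, 19/5, 13/5)
obs 5: x=0 → posterior Dirichlet(17/5, 19/5, 13/5)

17/49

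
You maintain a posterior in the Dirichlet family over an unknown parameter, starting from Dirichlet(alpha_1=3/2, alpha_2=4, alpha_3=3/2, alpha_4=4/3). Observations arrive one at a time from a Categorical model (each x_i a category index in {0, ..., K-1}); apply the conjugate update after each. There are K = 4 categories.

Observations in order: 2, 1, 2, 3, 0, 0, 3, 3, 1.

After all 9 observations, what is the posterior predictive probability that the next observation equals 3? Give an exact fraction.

1/4

obs 1: x=2 → posterior Dirichlet(3/2, 4, 5/2, 4/3)
obs 2: x=1 → posterior Dirichlet(3/2, 5, 5/2, 4/3)
obs 3: x=2 → posterior Dirichlet(3/2, 5, 7/2, 4/3)
obs 4: x=3 → posterior Dirichlet(3/2, 5, 7/2, 7/3)
obs 5: x=0 → posterior Dirichlet(5/2, 5, 7/2, 7/3)
obs 6: x=0 → posterior Dirichlet(7/2, 5, 7/2, 7/3)
obs 7: x=3 → posterior Dirichlet(7/2, 5, 7/2, 10/3)
obs 8: x=3 → posterior Dirichlet(7/2, 5, 7/2, 13/3)
obs 9: x=1 → posterior Dirichlet(7/2, 6, 7/2, 13/3)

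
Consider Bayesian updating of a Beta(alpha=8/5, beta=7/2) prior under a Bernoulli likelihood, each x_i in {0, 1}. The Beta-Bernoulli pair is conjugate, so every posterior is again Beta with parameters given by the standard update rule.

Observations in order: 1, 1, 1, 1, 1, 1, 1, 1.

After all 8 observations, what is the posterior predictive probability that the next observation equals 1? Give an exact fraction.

obs 1: x=1 → posterior Beta(13/5, 7/2)
obs 2: x=1 → posterior Beta(18/5, 7/2)
obs 3: x=1 → posterior Beta(23/5, 7/2)
obs 4: x=1 → posterior Beta(28/5, 7/2)
obs 5: x=1 → posterior Beta(33/5, 7/2)
obs 6: x=1 → posterior Beta(38/5, 7/2)
obs 7: x=1 → posterior Beta(43/5, 7/2)
obs 8: x=1 → posterior Beta(48/5, 7/2)

96/131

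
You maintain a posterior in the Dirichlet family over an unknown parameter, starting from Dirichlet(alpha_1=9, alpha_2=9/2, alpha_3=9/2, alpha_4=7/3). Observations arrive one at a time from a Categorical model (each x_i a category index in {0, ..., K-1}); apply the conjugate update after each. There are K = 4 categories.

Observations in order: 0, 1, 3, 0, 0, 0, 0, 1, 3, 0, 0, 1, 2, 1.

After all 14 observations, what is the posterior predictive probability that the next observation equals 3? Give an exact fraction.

13/103

obs 1: x=0 → posterior Dirichlet(10, 9/2, 9/2, 7/3)
obs 2: x=1 → posterior Dirichlet(10, 11/2, 9/2, 7/3)
obs 3: x=3 → posterior Dirichlet(10, 11/2, 9/2, 10/3)
obs 4: x=0 → posterior Dirichlet(11, 11/2, 9/2, 10/3)
obs 5: x=0 → posterior Dirichlet(12, 11/2, 9/2, 10/3)
obs 6: x=0 → posterior Dirichlet(13, 11/2, 9/2, 10/3)
obs 7: x=0 → posterior Dirichlet(14, 11/2, 9/2, 10/3)
obs 8: x=1 → posterior Dirichlet(14, 13/2, 9/2, 10/3)
obs 9: x=3 → posterior Dirichlet(14, 13/2, 9/2, 13/3)
obs 10: x=0 → posterior Dirichlet(15, 13/2, 9/2, 13/3)
obs 11: x=0 → posterior Dirichlet(16, 13/2, 9/2, 13/3)
obs 12: x=1 → posterior Dirichlet(16, 15/2, 9/2, 13/3)
obs 13: x=2 → posterior Dirichlet(16, 15/2, 11/2, 13/3)
obs 14: x=1 → posterior Dirichlet(16, 17/2, 11/2, 13/3)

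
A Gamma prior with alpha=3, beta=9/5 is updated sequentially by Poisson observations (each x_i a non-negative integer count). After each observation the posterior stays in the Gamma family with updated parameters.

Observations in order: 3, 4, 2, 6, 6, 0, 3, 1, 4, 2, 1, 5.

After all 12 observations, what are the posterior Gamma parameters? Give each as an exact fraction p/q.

alpha=40, beta=69/5

obs 1: x=3 → posterior Gamma(6, 14/5)
obs 2: x=4 → posterior Gamma(10, 19/5)
obs 3: x=2 → posterior Gamma(12, 24/5)
obs 4: x=6 → posterior Gamma(18, 29/5)
obs 5: x=6 → posterior Gamma(24, 34/5)
obs 6: x=0 → posterior Gamma(24, 39/5)
obs 7: x=3 → posterior Gamma(27, 44/5)
obs 8: x=1 → posterior Gamma(28, 49/5)
obs 9: x=4 → posterior Gamma(32, 54/5)
obs 10: x=2 → posterior Gamma(34, 59/5)
obs 11: x=1 → posterior Gamma(35, 64/5)
obs 12: x=5 → posterior Gamma(40, 69/5)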